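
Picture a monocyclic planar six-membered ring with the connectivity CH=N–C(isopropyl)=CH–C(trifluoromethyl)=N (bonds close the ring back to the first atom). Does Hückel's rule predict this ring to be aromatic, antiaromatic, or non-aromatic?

Aromatic

All ring atoms are sp² and supply a p orbital to the ring (every atom in a ring double bond is sp² and brings one electron to the p orbital; the doubly-bonded nitrogens are pyridine-type — their lone pairs lie in the ring plane, leaving one electron in the p orbital); the conjugation is uninterrupted.
Adding the contributions, 3 × 2 = 6 from the 3 double-bond units.
That gives a 4n+2 count (6, n = 1).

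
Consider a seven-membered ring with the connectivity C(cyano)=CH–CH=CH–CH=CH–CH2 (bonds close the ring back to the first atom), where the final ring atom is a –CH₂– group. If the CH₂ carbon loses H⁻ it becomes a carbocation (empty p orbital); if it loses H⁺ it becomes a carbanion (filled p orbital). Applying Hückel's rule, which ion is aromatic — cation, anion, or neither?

In both ions every ring atom is sp² and contributes a p orbital, so both rings are fully conjugated.
Cation: 3 × 2 + 0 = 6 π electrons → 4(1)+2, aromatic.
Anion: 3 × 2 + 2 = 8 π electrons → 4(2), antiaromatic.

The cation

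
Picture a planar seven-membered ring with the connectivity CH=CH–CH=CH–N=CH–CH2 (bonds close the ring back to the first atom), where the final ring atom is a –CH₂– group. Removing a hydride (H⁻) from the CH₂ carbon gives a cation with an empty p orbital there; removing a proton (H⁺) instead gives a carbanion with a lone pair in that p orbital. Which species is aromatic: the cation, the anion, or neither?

Once that carbon is sp², every ring atom has a p orbital and both ions are fully conjugated.
Cation: 3 × 2 + 0 = 6 π electrons → 4(1)+2, aromatic.
Anion: 3 × 2 + 2 = 8 π electrons → 4(2), antiaromatic.

The cation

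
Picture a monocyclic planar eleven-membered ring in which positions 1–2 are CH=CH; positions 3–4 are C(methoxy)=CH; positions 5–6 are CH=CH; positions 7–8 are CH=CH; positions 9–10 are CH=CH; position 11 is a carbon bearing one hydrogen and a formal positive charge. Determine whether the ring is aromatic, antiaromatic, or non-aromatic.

Check conjugation: each doubly-bonded ring atom is sp² with one p-orbital electron; the carbocation has an empty p orbital — every position has a p orbital, so the cyclic π system is continuous.
Tallying contributions gives 5 × 2 = 10 from the double-bond units + 0 from the CH(+) atom = 10.
That gives a 4n+2 count (10, n = 2).

Aromatic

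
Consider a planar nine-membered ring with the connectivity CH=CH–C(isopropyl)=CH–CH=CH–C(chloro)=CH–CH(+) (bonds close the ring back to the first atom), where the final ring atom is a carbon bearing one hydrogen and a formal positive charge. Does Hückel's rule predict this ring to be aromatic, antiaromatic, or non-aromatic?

Check conjugation: every atom in a ring double bond is sp² and brings one electron to the p orbital; the carbocation has an empty p orbital — every position has a p orbital, so the cyclic π system is continuous.
Tallying contributions gives 4 × 2 = 8 from the double-bond units + 0 from the CH(+) atom = 8.
8 is a 4n count (n = 2), so the planar conjugated ring is antiaromatic.

Antiaromatic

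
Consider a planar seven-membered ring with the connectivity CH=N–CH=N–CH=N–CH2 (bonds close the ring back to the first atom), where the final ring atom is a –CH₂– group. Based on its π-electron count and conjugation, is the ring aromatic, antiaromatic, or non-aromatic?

Because the tetrahedral CH₂ carbon is sp³ and has no p orbital in the ring π system at the CH2 position, the π system cannot extend all the way around the ring.
A ring that is not fully conjugated cannot be aromatic or antiaromatic regardless of its π-electron count.

Non-aromatic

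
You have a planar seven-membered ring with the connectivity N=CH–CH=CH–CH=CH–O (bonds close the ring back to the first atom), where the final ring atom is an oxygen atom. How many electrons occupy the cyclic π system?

Every ring atom contributes a p orbital perpendicular to the ring (each doubly-bonded ring atom is sp² with one p-orbital electron; each =N– nitrogen is pyridine-type (lone pair in the sp² plane, one electron in the p orbital); the oxygen donates one lone pair from its p orbital), so the π system is cyclic and fully conjugated.
Counting π electrons: 3 × 2 = 6 from the double-bond units + 2 from the O atom = 8.

8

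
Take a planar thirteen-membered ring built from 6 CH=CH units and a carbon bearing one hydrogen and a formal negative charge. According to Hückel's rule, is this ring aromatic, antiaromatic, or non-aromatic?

Aromatic

Every ring atom contributes a p orbital perpendicular to the ring (the double-bond atoms are sp², each contributing one p electron; the carbanion's lone pair occupies the p orbital), so the π system is cyclic and fully conjugated.
Adding the contributions, 6 × 2 = 12 from the double-bond units + 2 from the CH(-) atom = 14.
Since 14 = 4·3 + 2, the ring meets the 4n+2 criterion.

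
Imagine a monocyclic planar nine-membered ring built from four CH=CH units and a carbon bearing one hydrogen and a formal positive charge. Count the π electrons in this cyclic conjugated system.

Check conjugation: every atom in a ring double bond is sp² and brings one electron to the p orbital; the carbocation has an empty p orbital — every position has a p orbital, so the cyclic π system is continuous.
Adding the contributions, 4 × 2 = 8 from the double-bond units + 0 from the CH(+) atom = 8.

8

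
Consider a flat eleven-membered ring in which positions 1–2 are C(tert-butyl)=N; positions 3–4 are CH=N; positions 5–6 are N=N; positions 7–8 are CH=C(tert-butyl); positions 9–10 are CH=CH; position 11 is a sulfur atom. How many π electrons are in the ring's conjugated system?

12

Check conjugation: every atom in a ring double bond is sp² and brings one electron to the p orbital; each =N– nitrogen is pyridine-type (lone pair in the sp² plane, one electron in the p orbital); the sulfur donates one lone pair from its p orbital — every position has a p orbital, so the cyclic π system is continuous.
Tallying contributions gives 5 × 2 = 10 from the double-bond units + 2 from the S atom = 12.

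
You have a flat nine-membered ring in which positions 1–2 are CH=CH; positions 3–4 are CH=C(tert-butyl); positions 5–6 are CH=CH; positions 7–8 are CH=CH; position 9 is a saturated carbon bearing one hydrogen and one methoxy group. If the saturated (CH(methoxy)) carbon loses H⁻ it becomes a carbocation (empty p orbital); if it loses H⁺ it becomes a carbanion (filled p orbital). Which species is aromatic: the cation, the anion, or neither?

In both ions every ring atom is sp² and contributes a p orbital, so both rings are fully conjugated.
Cation: 4 × 2 + 0 = 8 π electrons → 4(2), antiaromatic.
Anion: 4 × 2 + 2 = 10 π electrons → 4(2)+2, aromatic.

The anion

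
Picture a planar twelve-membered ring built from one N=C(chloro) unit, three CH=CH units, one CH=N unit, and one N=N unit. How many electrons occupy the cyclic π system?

Check conjugation: the double-bond atoms are sp², each contributing one p electron; each =N– nitrogen is pyridine-type (lone pair in the sp² plane, one electron in the p orbital) — every position has a p orbital, so the cyclic π system is continuous.
Counting π electrons: 6 × 2 = 12 from the 6 double-bond units.

12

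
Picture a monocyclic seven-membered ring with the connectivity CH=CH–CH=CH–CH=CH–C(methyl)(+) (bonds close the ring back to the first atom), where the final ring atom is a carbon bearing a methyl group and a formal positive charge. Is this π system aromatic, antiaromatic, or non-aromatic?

Check conjugation: each doubly-bonded ring atom is sp² with one p-orbital electron; the carbocation has an empty p orbital — every position has a p orbital, so the cyclic π system is continuous.
Counting π electrons: 3 × 2 = 6 from the double-bond units + 0 from the C(methyl)(+) atom = 6.
6 = 4(1) + 2, which satisfies Hückel's 4n+2 rule.

Aromatic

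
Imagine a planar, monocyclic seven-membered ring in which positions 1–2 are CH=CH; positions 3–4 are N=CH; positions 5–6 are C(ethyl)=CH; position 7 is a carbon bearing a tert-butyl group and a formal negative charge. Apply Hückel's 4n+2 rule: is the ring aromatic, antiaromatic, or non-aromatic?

Antiaromatic

Check conjugation: the double-bond atoms are sp², each contributing one p electron; the doubly-bonded nitrogens are pyridine-type — their lone pairs lie in the ring plane, leaving one electron in the p orbital; the carbanion's lone pair occupies the p orbital — every position has a p orbital, so the cyclic π system is continuous.
Tallying contributions gives 3 × 2 = 6 from the double-bond units + 2 from the C(tert-butyl)(-) atom = 8.
8 = 4(2); a planar, fully conjugated 4n system is antiaromatic.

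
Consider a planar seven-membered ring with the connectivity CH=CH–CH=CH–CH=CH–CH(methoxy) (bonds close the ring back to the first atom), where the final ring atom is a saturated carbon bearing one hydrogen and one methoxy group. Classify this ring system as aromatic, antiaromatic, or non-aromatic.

At the CH(methoxy) position, that saturated carbon is sp³ and has no p orbital in the ring π system; the ring's p-orbital overlap is broken there.
A ring that is not fully conjugated cannot be aromatic or antiaromatic regardless of its π-electron count.

Non-aromatic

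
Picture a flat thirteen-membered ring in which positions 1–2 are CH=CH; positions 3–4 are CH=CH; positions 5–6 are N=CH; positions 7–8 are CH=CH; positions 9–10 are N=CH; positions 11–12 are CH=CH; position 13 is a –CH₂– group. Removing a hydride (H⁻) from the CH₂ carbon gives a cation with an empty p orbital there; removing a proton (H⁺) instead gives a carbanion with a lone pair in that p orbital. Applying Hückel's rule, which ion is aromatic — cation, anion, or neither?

In both ions every ring atom is sp² and contributes a p orbital, so both rings are fully conjugated.
Cation: 6 × 2 + 0 = 12 π electrons → 4(3), antiaromatic.
Anion: 6 × 2 + 2 = 14 π electrons → 4(3)+2, aromatic.

The anion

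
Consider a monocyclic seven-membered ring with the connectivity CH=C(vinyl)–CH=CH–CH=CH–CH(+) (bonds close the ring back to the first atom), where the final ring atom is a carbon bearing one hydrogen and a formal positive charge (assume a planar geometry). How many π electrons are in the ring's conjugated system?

6

All ring atoms are sp² and supply a p orbital to the ring (each doubly-bonded ring atom is sp² with one p-orbital electron; the carbocation has an empty p orbital); the conjugation is uninterrupted.
Tallying contributions gives 3 × 2 = 6 from the double-bond units + 0 from the CH(+) atom = 6.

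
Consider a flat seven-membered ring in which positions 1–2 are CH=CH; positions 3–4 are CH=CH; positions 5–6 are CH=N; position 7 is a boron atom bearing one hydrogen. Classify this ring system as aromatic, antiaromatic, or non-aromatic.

All ring atoms are sp² and supply a p orbital to the ring (every atom in a ring double bond is sp² and brings one electron to the p orbital; the doubly-bonded nitrogens are pyridine-type — their lone pairs lie in the ring plane, leaving one electron in the p orbital; the boron has an empty p orbital); the conjugation is uninterrupted.
π-electron count: 3 × 2 = 6 from the double-bond units + 0 from the BH atom = 6.
That gives a 4n+2 count (6, n = 1).

Aromatic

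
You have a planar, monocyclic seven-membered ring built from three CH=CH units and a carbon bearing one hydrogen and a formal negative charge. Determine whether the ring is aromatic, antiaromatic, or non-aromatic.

Antiaromatic

All ring atoms are sp² and supply a p orbital to the ring (each doubly-bonded ring atom is sp² with one p-orbital electron; the carbanion's lone pair occupies the p orbital); the conjugation is uninterrupted.
Tallying contributions gives 3 × 2 = 6 from the double-bond units + 2 from the CH(-) atom = 8.
A 4n π count (8, n = 2) in a planar conjugated ring means antiaromatic.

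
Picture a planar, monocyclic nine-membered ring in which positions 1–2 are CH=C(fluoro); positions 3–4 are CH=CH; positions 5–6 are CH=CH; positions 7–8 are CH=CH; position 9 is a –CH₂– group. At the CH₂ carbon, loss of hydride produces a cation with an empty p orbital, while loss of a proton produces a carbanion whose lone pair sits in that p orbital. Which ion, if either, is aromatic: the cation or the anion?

Once that carbon is sp², every ring atom has a p orbital and both ions are fully conjugated.
Cation: 4 × 2 + 0 = 8 π electrons → 4(2), antiaromatic.
Anion: 4 × 2 + 2 = 10 π electrons → 4(2)+2, aromatic.

The anion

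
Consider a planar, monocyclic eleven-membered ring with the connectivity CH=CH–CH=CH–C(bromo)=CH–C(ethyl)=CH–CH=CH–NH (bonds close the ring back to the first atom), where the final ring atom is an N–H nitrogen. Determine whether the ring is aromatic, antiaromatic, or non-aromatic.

Antiaromatic

Every ring atom contributes a p orbital perpendicular to the ring (each doubly-bonded ring atom is sp² with one p-orbital electron; the pyrrole-type nitrogen donates its lone pair from the p orbital), so the π system is cyclic and fully conjugated.
π-electron count: 5 × 2 = 10 from the double-bond units + 2 from the NH atom = 12.
12 = 4(3); a planar, fully conjugated 4n system is antiaromatic.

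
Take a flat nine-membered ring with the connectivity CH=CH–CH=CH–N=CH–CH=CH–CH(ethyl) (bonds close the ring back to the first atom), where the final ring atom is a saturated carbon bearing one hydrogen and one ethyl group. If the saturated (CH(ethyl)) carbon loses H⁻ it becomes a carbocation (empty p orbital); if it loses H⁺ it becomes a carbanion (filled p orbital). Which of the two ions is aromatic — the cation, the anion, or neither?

The anion

Both ions have a continuous loop of p orbitals — each ring atom is sp².
Cation: 4 × 2 + 0 = 8 π electrons → 4(2), antiaromatic.
Anion: 4 × 2 + 2 = 10 π electrons → 4(2)+2, aromatic.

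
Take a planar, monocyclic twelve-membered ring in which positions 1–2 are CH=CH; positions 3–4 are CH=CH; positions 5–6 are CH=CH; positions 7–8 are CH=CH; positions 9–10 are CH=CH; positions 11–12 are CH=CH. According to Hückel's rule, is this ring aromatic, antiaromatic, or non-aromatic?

Antiaromatic

Every ring atom contributes a p orbital perpendicular to the ring (every atom in a ring double bond is sp² and brings one electron to the p orbital), so the π system is cyclic and fully conjugated.
Tallying contributions gives 6 × 2 = 12 from the 6 double-bond units.
With 12 = 4·3 π electrons, Hückel's rule classifies the planar ring as antiaromatic.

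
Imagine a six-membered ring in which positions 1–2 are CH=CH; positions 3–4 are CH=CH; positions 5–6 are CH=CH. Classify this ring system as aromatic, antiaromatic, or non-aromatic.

Aromatic

Check conjugation: the double-bond atoms are sp², each contributing one p electron — every position has a p orbital, so the cyclic π system is continuous.
Counting π electrons: 3 × 2 = 6 from the 3 double-bond units.
That gives a 4n+2 count (6, n = 1).
(This ring is benzene.)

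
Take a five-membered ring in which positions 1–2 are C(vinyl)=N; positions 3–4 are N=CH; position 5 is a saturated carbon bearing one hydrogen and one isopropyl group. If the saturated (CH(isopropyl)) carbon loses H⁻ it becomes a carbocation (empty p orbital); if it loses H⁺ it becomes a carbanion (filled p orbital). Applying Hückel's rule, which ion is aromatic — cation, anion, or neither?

Once that carbon is sp², every ring atom has a p orbital and both ions are fully conjugated.
Cation: 2 × 2 + 0 = 4 π electrons → 4(1), antiaromatic.
Anion: 2 × 2 + 2 = 6 π electrons → 4(1)+2, aromatic.

The anion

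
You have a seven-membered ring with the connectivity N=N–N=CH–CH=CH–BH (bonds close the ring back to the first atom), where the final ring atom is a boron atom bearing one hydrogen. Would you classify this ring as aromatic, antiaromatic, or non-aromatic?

Aromatic

The p orbitals form a continuous loop: every atom in a ring double bond is sp² and brings one electron to the p orbital; the doubly-bonded nitrogens are pyridine-type — their lone pairs lie in the ring plane, leaving one electron in the p orbital; the boron has an empty p orbital. The ring is fully conjugated.
Adding the contributions, 3 × 2 = 6 from the double-bond units + 0 from the BH atom = 6.
6 = 4(1) + 2, which satisfies Hückel's 4n+2 rule.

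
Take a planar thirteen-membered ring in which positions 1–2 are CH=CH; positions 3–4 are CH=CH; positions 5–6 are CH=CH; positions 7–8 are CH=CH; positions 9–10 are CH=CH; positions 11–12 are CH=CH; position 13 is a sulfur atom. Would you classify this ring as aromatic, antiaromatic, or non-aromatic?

Aromatic

The p orbitals form a continuous loop: every atom in a ring double bond is sp² and brings one electron to the p orbital; the sulfur donates one lone pair from its p orbital. The ring is fully conjugated.
π-electron count: 6 × 2 = 12 from the double-bond units + 2 from the S atom = 14.
That gives a 4n+2 count (14, n = 3).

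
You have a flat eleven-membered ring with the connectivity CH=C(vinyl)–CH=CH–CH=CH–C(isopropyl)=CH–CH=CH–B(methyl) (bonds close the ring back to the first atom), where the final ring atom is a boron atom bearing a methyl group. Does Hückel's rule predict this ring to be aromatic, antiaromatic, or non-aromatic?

All ring atoms are sp² and supply a p orbital to the ring (every atom in a ring double bond is sp² and brings one electron to the p orbital; the boron has an empty p orbital); the conjugation is uninterrupted.
Counting π electrons: 5 × 2 = 10 from the double-bond units + 0 from the B(methyl) atom = 10.
Since 10 = 4·2 + 2, the ring meets the 4n+2 criterion.

Aromatic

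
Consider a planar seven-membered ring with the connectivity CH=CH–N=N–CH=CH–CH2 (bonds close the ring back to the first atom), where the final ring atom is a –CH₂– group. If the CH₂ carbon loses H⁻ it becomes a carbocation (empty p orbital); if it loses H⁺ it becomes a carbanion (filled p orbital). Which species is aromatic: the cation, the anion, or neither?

In both ions every ring atom is sp² and contributes a p orbital, so both rings are fully conjugated.
Cation: 3 × 2 + 0 = 6 π electrons → 4(1)+2, aromatic.
Anion: 3 × 2 + 2 = 8 π electrons → 4(2), antiaromatic.

The cation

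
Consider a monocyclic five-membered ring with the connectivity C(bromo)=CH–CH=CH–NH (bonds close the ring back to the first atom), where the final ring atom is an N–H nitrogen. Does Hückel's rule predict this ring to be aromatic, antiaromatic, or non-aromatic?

Aromatic

Every ring atom contributes a p orbital perpendicular to the ring (every atom in a ring double bond is sp² and brings one electron to the p orbital; the pyrrole-type nitrogen donates its lone pair from the p orbital), so the π system is cyclic and fully conjugated.
Counting π electrons: 2 × 2 = 4 from the double-bond units + 2 from the NH atom = 6.
6 = 4(1) + 2, which satisfies Hückel's 4n+2 rule.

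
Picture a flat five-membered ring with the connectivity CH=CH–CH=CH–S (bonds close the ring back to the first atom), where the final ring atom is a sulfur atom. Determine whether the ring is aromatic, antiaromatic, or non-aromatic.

Aromatic

Every ring atom contributes a p orbital perpendicular to the ring (the double-bond atoms are sp², each contributing one p electron; the sulfur donates one lone pair from its p orbital), so the π system is cyclic and fully conjugated.
π-electron count: 2 × 2 = 4 from the double-bond units + 2 from the S atom = 6.
That gives a 4n+2 count (6, n = 1).
This is thiophene.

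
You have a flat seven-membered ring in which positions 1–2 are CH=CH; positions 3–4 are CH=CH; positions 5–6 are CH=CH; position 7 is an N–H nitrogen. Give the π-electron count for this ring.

8

The p orbitals form a continuous loop: each doubly-bonded ring atom is sp² with one p-orbital electron; the pyrrole-type nitrogen donates its lone pair from the p orbital. The ring is fully conjugated.
Counting π electrons: 3 × 2 = 6 from the double-bond units + 2 from the NH atom = 8.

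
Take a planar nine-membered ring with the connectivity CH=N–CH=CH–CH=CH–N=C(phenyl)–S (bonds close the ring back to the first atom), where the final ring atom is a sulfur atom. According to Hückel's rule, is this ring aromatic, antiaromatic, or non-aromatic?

Aromatic

Every ring atom contributes a p orbital perpendicular to the ring (every atom in a ring double bond is sp² and brings one electron to the p orbital; each sp² =N– keeps its lone pair in-plane and puts one electron into the π system; the sulfur donates one lone pair from its p orbital), so the π system is cyclic and fully conjugated.
Counting π electrons: 4 × 2 = 8 from the double-bond units + 2 from the S atom = 10.
10 = 4(2) + 2, which satisfies Hückel's 4n+2 rule.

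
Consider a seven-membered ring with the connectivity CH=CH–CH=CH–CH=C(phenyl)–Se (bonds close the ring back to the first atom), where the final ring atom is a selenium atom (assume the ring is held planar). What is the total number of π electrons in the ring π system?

Every ring atom contributes a p orbital perpendicular to the ring (every atom in a ring double bond is sp² and brings one electron to the p orbital; the selenium donates one lone pair from its p orbital), so the π system is cyclic and fully conjugated.
π-electron count: 3 × 2 = 6 from the double-bond units + 2 from the Se atom = 8.

8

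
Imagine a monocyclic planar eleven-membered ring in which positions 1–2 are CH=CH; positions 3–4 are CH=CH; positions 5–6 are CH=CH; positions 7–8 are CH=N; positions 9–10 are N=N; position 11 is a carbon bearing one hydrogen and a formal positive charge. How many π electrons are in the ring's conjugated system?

Check conjugation: the double-bond atoms are sp², each contributing one p electron; each sp² =N– keeps its lone pair in-plane and puts one electron into the π system; the carbocation has an empty p orbital — every position has a p orbital, so the cyclic π system is continuous.
Tallying contributions gives 5 × 2 = 10 from the double-bond units + 0 from the CH(+) atom = 10.

10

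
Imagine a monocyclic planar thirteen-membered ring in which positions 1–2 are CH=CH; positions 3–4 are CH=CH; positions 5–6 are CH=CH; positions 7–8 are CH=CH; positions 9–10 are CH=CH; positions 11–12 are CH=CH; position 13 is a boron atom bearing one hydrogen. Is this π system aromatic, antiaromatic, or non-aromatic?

Antiaromatic

Check conjugation: each doubly-bonded ring atom is sp² with one p-orbital electron; the boron has an empty p orbital — every position has a p orbital, so the cyclic π system is continuous.
Tallying contributions gives 6 × 2 = 12 from the double-bond units + 0 from the BH atom = 12.
With 12 = 4·3 π electrons, Hückel's rule classifies the planar ring as antiaromatic.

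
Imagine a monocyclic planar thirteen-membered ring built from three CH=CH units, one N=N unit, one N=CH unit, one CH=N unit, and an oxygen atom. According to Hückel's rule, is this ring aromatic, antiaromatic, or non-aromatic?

Aromatic

All ring atoms are sp² and supply a p orbital to the ring (the double-bond atoms are sp², each contributing one p electron; each sp² =N– keeps its lone pair in-plane and puts one electron into the π system; the oxygen donates one lone pair from its p orbital); the conjugation is uninterrupted.
π-electron count: 6 × 2 = 12 from the double-bond units + 2 from the O atom = 14.
Since 14 = 4·3 + 2, the ring meets the 4n+2 criterion.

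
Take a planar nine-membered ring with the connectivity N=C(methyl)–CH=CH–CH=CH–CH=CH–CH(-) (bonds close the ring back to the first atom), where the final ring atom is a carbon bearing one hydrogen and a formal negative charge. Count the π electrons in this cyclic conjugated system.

10

Every ring atom contributes a p orbital perpendicular to the ring (every atom in a ring double bond is sp² and brings one electron to the p orbital; each =N– nitrogen is pyridine-type (lone pair in the sp² plane, one electron in the p orbital); the carbanion's lone pair occupies the p orbital), so the π system is cyclic and fully conjugated.
Adding the contributions, 4 × 2 = 8 from the double-bond units + 2 from the CH(-) atom = 10.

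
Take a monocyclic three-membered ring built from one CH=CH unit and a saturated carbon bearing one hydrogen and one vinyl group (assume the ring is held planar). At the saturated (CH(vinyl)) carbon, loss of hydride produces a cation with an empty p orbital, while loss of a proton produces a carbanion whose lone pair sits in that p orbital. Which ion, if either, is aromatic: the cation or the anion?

The cation

Both ions have a continuous loop of p orbitals — each ring atom is sp².
Cation: 1 × 2 + 0 = 2 π electrons → 4(0)+2, aromatic.
Anion: 1 × 2 + 2 = 4 π electrons → 4(1), antiaromatic.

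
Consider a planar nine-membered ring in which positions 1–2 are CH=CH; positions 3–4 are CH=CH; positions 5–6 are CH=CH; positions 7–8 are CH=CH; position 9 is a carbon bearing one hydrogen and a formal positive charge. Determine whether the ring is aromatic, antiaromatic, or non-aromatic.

Check conjugation: each doubly-bonded ring atom is sp² with one p-orbital electron; the carbocation has an empty p orbital — every position has a p orbital, so the cyclic π system is continuous.
Counting π electrons: 4 × 2 = 8 from the double-bond units + 0 from the CH(+) atom = 8.
8 = 4(2); a planar, fully conjugated 4n system is antiaromatic.

Antiaromatic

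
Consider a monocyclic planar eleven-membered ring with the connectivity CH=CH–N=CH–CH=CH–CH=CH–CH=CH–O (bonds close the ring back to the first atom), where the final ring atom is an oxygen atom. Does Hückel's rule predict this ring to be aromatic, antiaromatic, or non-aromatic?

Every ring atom contributes a p orbital perpendicular to the ring (each doubly-bonded ring atom is sp² with one p-orbital electron; the doubly-bonded nitrogens are pyridine-type — their lone pairs lie in the ring plane, leaving one electron in the p orbital; the oxygen donates one lone pair from its p orbital), so the π system is cyclic and fully conjugated.
Counting π electrons: 5 × 2 = 10 from the double-bond units + 2 from the O atom = 12.
A 4n π count (12, n = 3) in a planar conjugated ring means antiaromatic.

Antiaromatic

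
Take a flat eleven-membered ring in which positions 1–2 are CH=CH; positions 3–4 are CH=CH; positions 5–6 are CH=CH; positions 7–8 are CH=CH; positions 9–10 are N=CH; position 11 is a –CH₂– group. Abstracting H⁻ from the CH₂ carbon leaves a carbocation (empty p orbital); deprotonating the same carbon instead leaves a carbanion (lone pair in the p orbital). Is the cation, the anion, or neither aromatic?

In either ion the ring is fully conjugated: every atom, including the new sp² carbon, supplies a p orbital.
Cation: 5 × 2 + 0 = 10 π electrons → 4(2)+2, aromatic.
Anion: 5 × 2 + 2 = 12 π electrons → 4(3), antiaromatic.

The cation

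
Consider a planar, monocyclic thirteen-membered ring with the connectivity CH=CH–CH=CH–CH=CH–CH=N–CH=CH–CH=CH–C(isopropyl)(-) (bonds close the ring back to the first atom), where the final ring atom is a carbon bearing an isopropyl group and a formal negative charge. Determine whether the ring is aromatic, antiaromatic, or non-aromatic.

The p orbitals form a continuous loop: every atom in a ring double bond is sp² and brings one electron to the p orbital; the doubly-bonded nitrogens are pyridine-type — their lone pairs lie in the ring plane, leaving one electron in the p orbital; the carbanion's lone pair occupies the p orbital. The ring is fully conjugated.
π-electron count: 6 × 2 = 12 from the double-bond units + 2 from the C(isopropyl)(-) atom = 14.
14 = 4(3) + 2, which satisfies Hückel's 4n+2 rule.

Aromatic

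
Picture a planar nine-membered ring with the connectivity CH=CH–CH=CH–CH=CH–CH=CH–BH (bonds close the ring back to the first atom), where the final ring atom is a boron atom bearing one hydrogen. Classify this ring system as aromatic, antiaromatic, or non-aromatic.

All ring atoms are sp² and supply a p orbital to the ring (the double-bond atoms are sp², each contributing one p electron; the boron has an empty p orbital); the conjugation is uninterrupted.
Counting π electrons: 4 × 2 = 8 from the double-bond units + 0 from the BH atom = 8.
8 is a 4n count (n = 2), so the planar conjugated ring is antiaromatic.

Antiaromatic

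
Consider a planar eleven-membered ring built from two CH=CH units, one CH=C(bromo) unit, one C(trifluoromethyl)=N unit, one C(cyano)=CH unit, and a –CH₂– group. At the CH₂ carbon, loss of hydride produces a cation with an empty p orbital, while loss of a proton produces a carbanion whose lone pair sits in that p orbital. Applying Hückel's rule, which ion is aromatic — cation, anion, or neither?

In both ions every ring atom is sp² and contributes a p orbital, so both rings are fully conjugated.
Cation: 5 × 2 + 0 = 10 π electrons → 4(2)+2, aromatic.
Anion: 5 × 2 + 2 = 12 π electrons → 4(3), antiaromatic.

The cation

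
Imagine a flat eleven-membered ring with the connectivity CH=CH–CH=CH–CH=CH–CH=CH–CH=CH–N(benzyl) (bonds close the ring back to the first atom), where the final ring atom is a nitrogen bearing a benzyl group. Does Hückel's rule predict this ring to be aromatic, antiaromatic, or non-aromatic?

Antiaromatic

Check conjugation: the double-bond atoms are sp², each contributing one p electron; the pyrrole-type nitrogen donates its lone pair from the p orbital — every position has a p orbital, so the cyclic π system is continuous.
Counting π electrons: 5 × 2 = 10 from the double-bond units + 2 from the N(benzyl) atom = 12.
12 = 4(3); a planar, fully conjugated 4n system is antiaromatic.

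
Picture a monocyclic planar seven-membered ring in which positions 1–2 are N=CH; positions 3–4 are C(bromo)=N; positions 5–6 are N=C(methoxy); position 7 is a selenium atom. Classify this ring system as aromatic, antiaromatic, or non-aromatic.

The p orbitals form a continuous loop: each doubly-bonded ring atom is sp² with one p-orbital electron; each =N– nitrogen is pyridine-type (lone pair in the sp² plane, one electron in the p orbital); the selenium donates one lone pair from its p orbital. The ring is fully conjugated.
Counting π electrons: 3 × 2 = 6 from the double-bond units + 2 from the Se atom = 8.
With 8 = 4·2 π electrons, Hückel's rule classifies the planar ring as antiaromatic.

Antiaromatic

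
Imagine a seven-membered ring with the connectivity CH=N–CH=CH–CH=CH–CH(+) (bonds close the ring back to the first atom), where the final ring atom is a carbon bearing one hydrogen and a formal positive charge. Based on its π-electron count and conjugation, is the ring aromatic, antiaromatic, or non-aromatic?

Aromatic

Every ring atom contributes a p orbital perpendicular to the ring (each doubly-bonded ring atom is sp² with one p-orbital electron; each =N– nitrogen is pyridine-type (lone pair in the sp² plane, one electron in the p orbital); the carbocation has an empty p orbital), so the π system is cyclic and fully conjugated.
π-electron count: 3 × 2 = 6 from the double-bond units + 0 from the CH(+) atom = 6.
Since 6 = 4·1 + 2, the ring meets the 4n+2 criterion.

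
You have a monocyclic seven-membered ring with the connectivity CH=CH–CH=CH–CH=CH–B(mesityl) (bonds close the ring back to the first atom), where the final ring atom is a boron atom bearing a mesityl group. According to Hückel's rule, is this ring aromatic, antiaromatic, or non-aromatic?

All ring atoms are sp² and supply a p orbital to the ring (the double-bond atoms are sp², each contributing one p electron; the boron has an empty p orbital); the conjugation is uninterrupted.
Counting π electrons: 3 × 2 = 6 from the double-bond units + 0 from the B(mesityl) atom = 6.
Since 6 = 4·1 + 2, the ring meets the 4n+2 criterion.

Aromatic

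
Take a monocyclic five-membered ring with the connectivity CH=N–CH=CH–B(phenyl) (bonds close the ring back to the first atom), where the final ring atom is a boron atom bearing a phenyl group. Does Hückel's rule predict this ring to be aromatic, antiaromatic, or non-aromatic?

Antiaromatic

Every ring atom contributes a p orbital perpendicular to the ring (every atom in a ring double bond is sp² and brings one electron to the p orbital; the doubly-bonded nitrogens are pyridine-type — their lone pairs lie in the ring plane, leaving one electron in the p orbital; the boron has an empty p orbital), so the π system is cyclic and fully conjugated.
Adding the contributions, 2 × 2 = 4 from the double-bond units + 0 from the B(phenyl) atom = 4.
4 = 4(1); a planar, fully conjugated 4n system is antiaromatic.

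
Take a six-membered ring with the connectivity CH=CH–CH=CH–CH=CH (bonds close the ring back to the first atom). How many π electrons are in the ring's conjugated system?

Check conjugation: each doubly-bonded ring atom is sp² with one p-orbital electron — every position has a p orbital, so the cyclic π system is continuous.
Counting π electrons: 3 × 2 = 6 from the 3 double-bond units.

6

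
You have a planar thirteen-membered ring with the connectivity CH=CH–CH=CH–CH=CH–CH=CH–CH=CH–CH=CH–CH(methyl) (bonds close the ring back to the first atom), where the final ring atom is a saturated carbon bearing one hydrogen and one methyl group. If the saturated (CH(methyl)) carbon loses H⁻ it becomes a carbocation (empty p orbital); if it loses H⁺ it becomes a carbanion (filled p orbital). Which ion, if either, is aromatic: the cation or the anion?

Both ions have a continuous loop of p orbitals — each ring atom is sp².
Cation: 6 × 2 + 0 = 12 π electrons → 4(3), antiaromatic.
Anion: 6 × 2 + 2 = 14 π electrons → 4(3)+2, aromatic.

The anion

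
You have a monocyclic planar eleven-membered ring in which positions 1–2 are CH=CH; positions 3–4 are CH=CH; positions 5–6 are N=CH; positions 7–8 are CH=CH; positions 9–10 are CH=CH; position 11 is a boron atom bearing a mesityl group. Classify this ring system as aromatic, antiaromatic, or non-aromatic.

Check conjugation: the double-bond atoms are sp², each contributing one p electron; each sp² =N– keeps its lone pair in-plane and puts one electron into the π system; the boron has an empty p orbital — every position has a p orbital, so the cyclic π system is continuous.
Adding the contributions, 5 × 2 = 10 from the double-bond units + 0 from the B(mesityl) atom = 10.
Since 10 = 4·2 + 2, the ring meets the 4n+2 criterion.

Aromatic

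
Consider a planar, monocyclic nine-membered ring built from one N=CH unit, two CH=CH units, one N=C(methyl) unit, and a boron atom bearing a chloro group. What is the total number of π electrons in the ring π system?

8

Check conjugation: every atom in a ring double bond is sp² and brings one electron to the p orbital; each sp² =N– keeps its lone pair in-plane and puts one electron into the π system; the boron has an empty p orbital — every position has a p orbital, so the cyclic π system is continuous.
π-electron count: 4 × 2 = 8 from the double-bond units + 0 from the B(chloro) atom = 8.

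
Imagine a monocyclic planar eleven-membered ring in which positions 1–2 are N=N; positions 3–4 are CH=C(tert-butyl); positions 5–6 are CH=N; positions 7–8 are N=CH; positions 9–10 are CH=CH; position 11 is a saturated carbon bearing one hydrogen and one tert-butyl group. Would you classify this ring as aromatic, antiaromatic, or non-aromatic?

Because that saturated carbon is sp³ and has no p orbital in the ring π system at the CH(tert-butyl) position, the π system cannot extend all the way around the ring.
Broken conjugation rules out both aromaticity and antiaromaticity.

Non-aromatic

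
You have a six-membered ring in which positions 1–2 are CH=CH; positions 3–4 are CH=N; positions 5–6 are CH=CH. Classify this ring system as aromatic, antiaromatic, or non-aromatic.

Aromatic

All ring atoms are sp² and supply a p orbital to the ring (the double-bond atoms are sp², each contributing one p electron; the doubly-bonded nitrogens are pyridine-type — their lone pairs lie in the ring plane, leaving one electron in the p orbital); the conjugation is uninterrupted.
π-electron count: 3 × 2 = 6 from the 3 double-bond units.
With 6 π electrons (n = 1), the Hückel 4n+2 condition holds.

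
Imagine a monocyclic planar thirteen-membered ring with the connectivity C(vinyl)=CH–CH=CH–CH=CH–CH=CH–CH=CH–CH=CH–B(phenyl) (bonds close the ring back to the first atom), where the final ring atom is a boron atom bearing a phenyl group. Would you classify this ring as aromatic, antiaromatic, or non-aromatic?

Antiaromatic

The p orbitals form a continuous loop: the double-bond atoms are sp², each contributing one p electron; the boron has an empty p orbital. The ring is fully conjugated.
Tallying contributions gives 6 × 2 = 12 from the double-bond units + 0 from the B(phenyl) atom = 12.
12 = 4(3); a planar, fully conjugated 4n system is antiaromatic.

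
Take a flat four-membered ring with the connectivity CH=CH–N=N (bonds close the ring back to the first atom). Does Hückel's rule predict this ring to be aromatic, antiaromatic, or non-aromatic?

Antiaromatic

The p orbitals form a continuous loop: the double-bond atoms are sp², each contributing one p electron; each =N– nitrogen is pyridine-type (lone pair in the sp² plane, one electron in the p orbital). The ring is fully conjugated.
Tallying contributions gives 2 × 2 = 4 from the 2 double-bond units.
4 = 4(1); a planar, fully conjugated 4n system is antiaromatic.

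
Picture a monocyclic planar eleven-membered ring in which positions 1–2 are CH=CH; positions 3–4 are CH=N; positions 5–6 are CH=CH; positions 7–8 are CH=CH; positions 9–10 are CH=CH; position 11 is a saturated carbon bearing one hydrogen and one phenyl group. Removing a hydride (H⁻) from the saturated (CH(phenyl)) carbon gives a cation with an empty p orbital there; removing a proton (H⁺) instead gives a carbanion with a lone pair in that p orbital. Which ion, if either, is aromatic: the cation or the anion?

In either ion the ring is fully conjugated: every atom, including the new sp² carbon, supplies a p orbital.
Cation: 5 × 2 + 0 = 10 π electrons → 4(2)+2, aromatic.
Anion: 5 × 2 + 2 = 12 π electrons → 4(3), antiaromatic.

The cation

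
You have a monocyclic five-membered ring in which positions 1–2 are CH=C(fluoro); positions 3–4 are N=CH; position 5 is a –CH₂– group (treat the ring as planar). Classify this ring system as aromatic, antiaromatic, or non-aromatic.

The CH2 position has four σ bonds — the tetrahedral CH₂ carbon is sp³ and has no p orbital in the ring π system — so the cyclic conjugation is interrupted.
Hückel's rule only applies to fully conjugated rings, so this one is simply non-aromatic.

Non-aromatic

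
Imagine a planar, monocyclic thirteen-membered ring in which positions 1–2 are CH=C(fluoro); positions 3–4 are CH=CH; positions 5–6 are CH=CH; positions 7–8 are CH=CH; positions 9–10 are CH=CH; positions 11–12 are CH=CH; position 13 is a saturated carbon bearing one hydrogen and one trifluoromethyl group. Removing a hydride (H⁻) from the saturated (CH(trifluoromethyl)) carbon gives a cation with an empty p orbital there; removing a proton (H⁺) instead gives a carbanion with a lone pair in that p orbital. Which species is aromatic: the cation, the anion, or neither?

The anion

In either ion the ring is fully conjugated: every atom, including the new sp² carbon, supplies a p orbital.
Cation: 6 × 2 + 0 = 12 π electrons → 4(3), antiaromatic.
Anion: 6 × 2 + 2 = 14 π electrons → 4(3)+2, aromatic.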